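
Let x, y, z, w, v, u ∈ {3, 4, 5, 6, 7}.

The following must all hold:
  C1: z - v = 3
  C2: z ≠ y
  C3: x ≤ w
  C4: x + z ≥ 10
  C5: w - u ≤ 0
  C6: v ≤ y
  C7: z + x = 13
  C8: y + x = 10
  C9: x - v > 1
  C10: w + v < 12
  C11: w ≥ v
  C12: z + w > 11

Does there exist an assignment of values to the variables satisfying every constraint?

Try x = 7, y = 3, z = 6, w = 7, v = 3, u = 7.
Check constraint 1: z - v = 3; constraint 4: x + z = 13; constraint 5: w - u = 0. The remaining constraints are straightforward to verify.

Satisfiable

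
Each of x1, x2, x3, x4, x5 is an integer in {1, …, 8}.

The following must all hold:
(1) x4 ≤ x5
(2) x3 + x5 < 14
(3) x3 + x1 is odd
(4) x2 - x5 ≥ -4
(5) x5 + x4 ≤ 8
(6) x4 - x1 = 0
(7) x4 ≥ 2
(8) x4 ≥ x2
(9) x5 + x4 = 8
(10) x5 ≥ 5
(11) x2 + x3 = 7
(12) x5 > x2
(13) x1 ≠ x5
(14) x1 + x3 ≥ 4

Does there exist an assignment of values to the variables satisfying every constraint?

One satisfying assignment is x1 = 2, x2 = 2, x3 = 5, x4 = 2, x5 = 6.
For the less obvious constraints — constraint 2: x3 + x5 = 11; constraint 4: x2 - x5 = -4 — and the others hold by inspection.

Satisfiable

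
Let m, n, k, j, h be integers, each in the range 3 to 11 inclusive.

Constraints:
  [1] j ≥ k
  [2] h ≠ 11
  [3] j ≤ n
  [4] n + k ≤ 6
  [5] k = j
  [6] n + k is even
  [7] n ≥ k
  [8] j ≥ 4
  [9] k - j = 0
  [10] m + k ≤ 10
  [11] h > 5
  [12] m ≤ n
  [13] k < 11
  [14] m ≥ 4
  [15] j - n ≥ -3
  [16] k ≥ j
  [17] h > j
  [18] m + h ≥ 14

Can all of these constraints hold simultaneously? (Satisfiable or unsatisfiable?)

From constraints 12 and 14: n ≥ m ≥ 4. From constraints 8 and 16: k ≥ j ≥ 4. Hence n + k ≥ 8. But constraint 4 requires n + k ≤ 6, and 6 < 8. Contradiction.

Unsatisfiable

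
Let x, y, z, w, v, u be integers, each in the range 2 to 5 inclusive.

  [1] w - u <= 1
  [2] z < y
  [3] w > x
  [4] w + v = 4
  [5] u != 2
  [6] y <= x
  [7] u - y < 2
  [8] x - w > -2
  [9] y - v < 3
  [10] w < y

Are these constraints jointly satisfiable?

Unsatisfiable

Constraints 3, 6, and 10 give x < w, w < y, y ≤ x. Chaining: x < w < y ≤ x, which forces x < x — impossible.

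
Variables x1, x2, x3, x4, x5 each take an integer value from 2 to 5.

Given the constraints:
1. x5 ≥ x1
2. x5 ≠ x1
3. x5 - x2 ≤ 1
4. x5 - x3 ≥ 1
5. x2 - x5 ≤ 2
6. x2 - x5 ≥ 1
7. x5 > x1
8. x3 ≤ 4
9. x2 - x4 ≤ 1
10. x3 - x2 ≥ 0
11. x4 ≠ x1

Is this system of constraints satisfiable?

Unsatisfiable

Constraints 4, 6, and 10 give x5 − x3 ≥ 1, x3 − x2 ≥ 0, x2 − x5 ≥ 1.
Adding all 3 inequalities: the left sides telescope to 0, and the right sides sum to 1 + 0 + 1 = 2. So 0 ≥ 2, which is false.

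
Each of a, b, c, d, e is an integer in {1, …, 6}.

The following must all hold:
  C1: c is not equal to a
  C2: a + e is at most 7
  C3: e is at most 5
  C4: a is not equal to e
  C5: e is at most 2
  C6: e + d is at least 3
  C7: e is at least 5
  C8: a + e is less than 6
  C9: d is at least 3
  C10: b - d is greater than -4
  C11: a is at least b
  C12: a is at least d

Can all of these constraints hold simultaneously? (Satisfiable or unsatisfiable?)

From constraints 9 and 12: a ≥ d ≥ 3. From constraint 7: e ≥ 5. Hence a + e ≥ 8. But constraint 2 requires a + e ≤ 7, and 7 < 8. Contradiction.

Unsatisfiable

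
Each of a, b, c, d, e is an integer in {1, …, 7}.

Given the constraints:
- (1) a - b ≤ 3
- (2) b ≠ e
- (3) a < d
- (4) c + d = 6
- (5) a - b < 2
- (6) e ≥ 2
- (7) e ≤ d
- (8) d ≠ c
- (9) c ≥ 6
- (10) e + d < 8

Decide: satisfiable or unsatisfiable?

Unsatisfiable

From constraint 9: c ≥ 6. From constraints 6 and 7: d ≥ e ≥ 2. Hence c + d ≥ 8. But constraint 4 requires c + d = 6, and 6 < 8. Contradiction.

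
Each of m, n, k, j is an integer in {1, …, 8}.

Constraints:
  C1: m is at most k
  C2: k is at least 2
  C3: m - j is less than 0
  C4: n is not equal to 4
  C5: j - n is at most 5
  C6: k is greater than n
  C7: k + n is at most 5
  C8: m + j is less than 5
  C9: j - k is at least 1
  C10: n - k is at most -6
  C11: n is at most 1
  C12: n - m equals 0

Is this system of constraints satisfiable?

Constraints 5, 9, and 10 give j − k ≥ 1, k − n ≥ 6, n − j ≥ -5.
Adding all 3 inequalities: the left sides telescope to 0, and the right sides sum to 1 + 6 + (-5) = 2. So 0 ≥ 2, which is false.

Unsatisfiable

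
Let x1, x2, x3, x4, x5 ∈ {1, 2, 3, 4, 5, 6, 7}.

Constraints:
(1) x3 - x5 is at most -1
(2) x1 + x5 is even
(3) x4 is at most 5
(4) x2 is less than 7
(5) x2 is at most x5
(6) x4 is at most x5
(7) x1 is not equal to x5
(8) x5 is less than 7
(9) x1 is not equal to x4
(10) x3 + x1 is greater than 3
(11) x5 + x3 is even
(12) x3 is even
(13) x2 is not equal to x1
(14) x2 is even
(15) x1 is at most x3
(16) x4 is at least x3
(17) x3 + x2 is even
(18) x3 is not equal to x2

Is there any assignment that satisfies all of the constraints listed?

Satisfiable

Try x1 = 2, x2 = 6, x3 = 4, x4 = 5, x5 = 6.
Check constraint 1: x3 - x5 = -2; constraint 10: x3 + x1 = 6. The remaining constraints are straightforward to verify.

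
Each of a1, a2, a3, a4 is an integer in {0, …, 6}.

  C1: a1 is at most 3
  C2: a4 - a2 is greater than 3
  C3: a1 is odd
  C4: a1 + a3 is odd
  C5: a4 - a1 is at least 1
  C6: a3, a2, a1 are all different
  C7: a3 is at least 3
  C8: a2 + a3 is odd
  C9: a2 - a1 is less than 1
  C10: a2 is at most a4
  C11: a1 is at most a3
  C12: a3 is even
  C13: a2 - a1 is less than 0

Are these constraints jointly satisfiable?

Setting (a1, a2, a3, a4) = (3, 1, 4, 6) satisfies everything: constraint 2: a4 - a2 = 5; constraint 5: a4 - a1 = 3, and the others follow.

Satisfiable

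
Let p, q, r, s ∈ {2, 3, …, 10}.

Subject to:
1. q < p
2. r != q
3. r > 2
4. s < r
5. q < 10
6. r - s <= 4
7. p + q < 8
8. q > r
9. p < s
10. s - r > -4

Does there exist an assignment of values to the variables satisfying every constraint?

Constraints 1, 4, 8, and 9 give s < r, r < q, q < p, p < s. Chaining: s < r < q < p < s, which forces s < s — impossible.

Unsatisfiable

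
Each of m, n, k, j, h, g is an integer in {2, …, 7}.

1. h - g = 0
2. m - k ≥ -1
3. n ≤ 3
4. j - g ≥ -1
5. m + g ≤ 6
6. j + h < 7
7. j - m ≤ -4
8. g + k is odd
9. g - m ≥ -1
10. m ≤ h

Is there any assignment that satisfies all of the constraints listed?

Unsatisfiable

Constraints 4, 7, and 9 give j − g ≥ -1, g − m ≥ -1, m − j ≥ 4.
Adding all 3 inequalities: the left sides telescope to 0, and the right sides sum to (-1) + (-1) + 4 = 2. So 0 ≥ 2, which is false.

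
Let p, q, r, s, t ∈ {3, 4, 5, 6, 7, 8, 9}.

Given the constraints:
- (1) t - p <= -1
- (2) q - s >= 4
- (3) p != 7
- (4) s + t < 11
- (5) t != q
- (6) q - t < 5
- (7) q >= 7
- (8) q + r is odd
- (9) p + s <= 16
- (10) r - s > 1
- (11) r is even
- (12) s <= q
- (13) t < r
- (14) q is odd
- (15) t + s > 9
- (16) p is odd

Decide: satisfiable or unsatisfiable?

Satisfiable

Take p = 9, q = 9, r = 8, s = 4, t = 6. Then constraint 1: t - p = -3; constraint 2: q - s = 5; constraint 4: s + t = 10, and every other listed constraint is also met.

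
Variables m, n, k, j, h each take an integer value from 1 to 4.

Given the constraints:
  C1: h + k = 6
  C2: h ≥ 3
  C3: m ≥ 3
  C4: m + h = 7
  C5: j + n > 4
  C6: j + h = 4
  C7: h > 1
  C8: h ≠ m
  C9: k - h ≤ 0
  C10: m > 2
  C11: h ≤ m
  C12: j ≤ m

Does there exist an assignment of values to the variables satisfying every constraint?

Try m = 4, n = 4, k = 3, j = 1, h = 3.
Check constraint 1: h + k = 6; constraint 4: m + h = 7; constraint 5: j + n = 5. The remaining constraints are straightforward to verify.

Satisfiable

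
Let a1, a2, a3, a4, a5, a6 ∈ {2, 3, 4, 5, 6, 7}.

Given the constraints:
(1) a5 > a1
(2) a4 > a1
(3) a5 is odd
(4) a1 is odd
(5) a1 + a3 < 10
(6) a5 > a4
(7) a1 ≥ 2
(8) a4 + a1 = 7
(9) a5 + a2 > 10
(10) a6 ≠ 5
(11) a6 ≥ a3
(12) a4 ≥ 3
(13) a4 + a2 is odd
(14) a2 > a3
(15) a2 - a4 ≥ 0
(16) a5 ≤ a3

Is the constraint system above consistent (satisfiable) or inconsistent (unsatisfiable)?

Try a1 = 3, a2 = 7, a3 = 6, a4 = 4, a5 = 5, a6 = 6.
Check constraint 5: a1 + a3 = 9; constraint 8: a4 + a1 = 7. The remaining constraints are straightforward to verify.

Satisfiable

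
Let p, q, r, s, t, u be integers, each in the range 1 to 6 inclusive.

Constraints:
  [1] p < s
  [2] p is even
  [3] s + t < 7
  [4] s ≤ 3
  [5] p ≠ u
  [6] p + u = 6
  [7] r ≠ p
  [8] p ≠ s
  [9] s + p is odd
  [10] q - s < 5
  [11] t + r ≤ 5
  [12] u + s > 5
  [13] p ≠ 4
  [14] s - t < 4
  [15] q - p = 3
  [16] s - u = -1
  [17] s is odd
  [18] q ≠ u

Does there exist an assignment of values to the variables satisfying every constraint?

Satisfiable

One satisfying assignment is p = 2, q = 5, r = 3, s = 3, t = 2, u = 4.
For the less obvious constraints — constraint 3: s + t = 5; constraint 6: p + u = 6 — and the others hold by inspection.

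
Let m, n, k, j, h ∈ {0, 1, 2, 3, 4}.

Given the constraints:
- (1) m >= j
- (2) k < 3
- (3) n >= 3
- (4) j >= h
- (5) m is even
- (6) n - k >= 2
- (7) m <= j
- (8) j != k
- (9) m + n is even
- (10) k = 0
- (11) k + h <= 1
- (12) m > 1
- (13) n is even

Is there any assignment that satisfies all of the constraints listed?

The assignment m = 4, n = 4, k = 0, j = 4, h = 0 works:
  constraint 6 holds since n - k = 4.
  constraint 11 holds since k + h = 0.
The rest check out directly.

Satisfiable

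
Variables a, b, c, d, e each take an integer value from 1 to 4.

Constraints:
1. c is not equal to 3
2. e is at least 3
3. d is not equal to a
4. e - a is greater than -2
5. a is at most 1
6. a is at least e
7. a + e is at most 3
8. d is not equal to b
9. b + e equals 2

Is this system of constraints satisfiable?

Unsatisfiable

From constraint 2: e ≥ 3. From constraints 5 and 6: e ≤ a and a ≤ 1, so e ≤ 1. But 1 < 3, so no value of e works.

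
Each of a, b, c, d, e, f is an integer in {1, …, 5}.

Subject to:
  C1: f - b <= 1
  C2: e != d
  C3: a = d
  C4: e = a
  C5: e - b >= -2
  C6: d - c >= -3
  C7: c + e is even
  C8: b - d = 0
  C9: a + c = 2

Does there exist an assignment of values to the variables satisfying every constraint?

Unsatisfiable

From constraints 3 and 4, e = a = d, so e = d. But constraint 2 says e ≠ d. Contradiction.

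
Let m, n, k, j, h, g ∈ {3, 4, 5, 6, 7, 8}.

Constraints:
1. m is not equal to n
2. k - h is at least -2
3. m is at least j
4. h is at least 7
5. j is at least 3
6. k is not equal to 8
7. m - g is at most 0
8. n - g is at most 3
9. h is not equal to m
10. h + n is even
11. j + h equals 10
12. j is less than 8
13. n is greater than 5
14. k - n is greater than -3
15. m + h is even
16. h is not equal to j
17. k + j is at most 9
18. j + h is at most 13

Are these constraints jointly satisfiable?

Satisfiable

Setting (m, n, k, j, h, g) = (3, 7, 5, 3, 7, 5) satisfies everything: constraint 2: k - h = -2; constraint 7: m - g = -2, and the others follow.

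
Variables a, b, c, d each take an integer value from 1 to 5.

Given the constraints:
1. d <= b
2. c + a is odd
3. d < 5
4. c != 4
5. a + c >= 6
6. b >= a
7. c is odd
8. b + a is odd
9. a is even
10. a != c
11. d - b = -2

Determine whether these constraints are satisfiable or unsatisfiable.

Satisfiable

Take a = 4, b = 5, c = 5, d = 3. Then constraint 2: c + a = 9 is odd; constraint 5: a + c = 9; constraint 11: d - b = -2, and every other listed constraint is also met.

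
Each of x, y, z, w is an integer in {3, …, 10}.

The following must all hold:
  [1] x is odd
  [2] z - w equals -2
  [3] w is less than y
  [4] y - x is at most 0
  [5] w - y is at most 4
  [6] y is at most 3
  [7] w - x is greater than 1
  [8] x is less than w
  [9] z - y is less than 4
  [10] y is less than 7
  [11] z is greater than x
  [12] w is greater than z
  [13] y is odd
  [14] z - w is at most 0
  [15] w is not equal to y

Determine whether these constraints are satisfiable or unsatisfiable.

Constraints 3, 4, 11, and 14 give w < y, y ≤ x, x < z, z ≤ w. Chaining: w < y ≤ x < z ≤ w, which forces w < w — impossible.

Unsatisfiable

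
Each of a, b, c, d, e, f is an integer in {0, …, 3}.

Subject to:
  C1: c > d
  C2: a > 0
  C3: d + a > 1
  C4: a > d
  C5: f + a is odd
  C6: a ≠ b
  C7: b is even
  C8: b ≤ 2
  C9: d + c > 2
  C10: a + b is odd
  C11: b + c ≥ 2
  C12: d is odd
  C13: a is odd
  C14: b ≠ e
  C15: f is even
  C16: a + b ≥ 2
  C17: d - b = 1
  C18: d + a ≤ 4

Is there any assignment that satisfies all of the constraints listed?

Satisfiable

One satisfying assignment is a = 3, b = 0, c = 3, d = 1, e = 1, f = 0.
For the less obvious constraints — constraint 3: d + a = 4; constraint 9: d + c = 4 — and the others hold by inspection.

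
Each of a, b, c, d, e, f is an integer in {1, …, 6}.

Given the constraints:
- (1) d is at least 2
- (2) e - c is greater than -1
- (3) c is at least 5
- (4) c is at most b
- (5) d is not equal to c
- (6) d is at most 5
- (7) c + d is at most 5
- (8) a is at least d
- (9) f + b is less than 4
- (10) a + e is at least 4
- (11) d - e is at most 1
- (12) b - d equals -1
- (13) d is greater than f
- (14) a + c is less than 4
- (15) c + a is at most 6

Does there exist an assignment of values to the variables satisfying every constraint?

Unsatisfiable

From constraint 3: c ≥ 5. From constraints 1 and 8: a ≥ d ≥ 2. Hence c + a ≥ 7. But constraint 15 requires c + a ≤ 6, and 6 < 7. Contradiction.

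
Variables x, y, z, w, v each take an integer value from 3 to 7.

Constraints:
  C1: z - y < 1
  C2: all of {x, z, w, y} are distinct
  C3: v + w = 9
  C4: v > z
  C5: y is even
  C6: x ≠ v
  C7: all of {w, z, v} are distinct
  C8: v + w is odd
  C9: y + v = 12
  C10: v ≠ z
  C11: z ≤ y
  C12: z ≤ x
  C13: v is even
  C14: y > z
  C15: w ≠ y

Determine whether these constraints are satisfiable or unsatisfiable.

Try x = 7, y = 6, z = 4, w = 3, v = 6.
Check constraint 1: z - y = -2; constraint 3: v + w = 9; constraint 9: y + v = 12. The remaining constraints are straightforward to verify.

Satisfiable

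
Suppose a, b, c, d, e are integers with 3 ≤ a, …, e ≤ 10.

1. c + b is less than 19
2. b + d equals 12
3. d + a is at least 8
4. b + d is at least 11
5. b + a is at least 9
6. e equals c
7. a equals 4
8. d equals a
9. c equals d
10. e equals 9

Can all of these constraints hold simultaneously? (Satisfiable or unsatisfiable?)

Unsatisfiable

Constraint 10 fixes e = 9 and constraint 7 fixes a = 4. Constraints 6, 8, and 9 give e = c = d = a, so e = a. But 9 ≠ 4 — contradiction.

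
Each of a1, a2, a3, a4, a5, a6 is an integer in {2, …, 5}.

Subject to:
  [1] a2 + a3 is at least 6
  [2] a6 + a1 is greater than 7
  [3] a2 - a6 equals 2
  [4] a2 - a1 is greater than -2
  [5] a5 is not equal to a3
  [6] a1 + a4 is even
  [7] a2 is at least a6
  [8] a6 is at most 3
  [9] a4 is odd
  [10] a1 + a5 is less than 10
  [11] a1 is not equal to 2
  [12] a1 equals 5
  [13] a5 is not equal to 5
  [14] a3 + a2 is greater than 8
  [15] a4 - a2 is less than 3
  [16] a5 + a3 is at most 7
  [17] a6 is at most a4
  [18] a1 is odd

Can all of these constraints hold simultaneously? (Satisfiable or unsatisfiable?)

Setting (a1, a2, a3, a4, a5, a6) = (5, 5, 4, 5, 3, 3) satisfies everything: constraint 1: a2 + a3 = 9; constraint 2: a6 + a1 = 8, and the others follow.

Satisfiable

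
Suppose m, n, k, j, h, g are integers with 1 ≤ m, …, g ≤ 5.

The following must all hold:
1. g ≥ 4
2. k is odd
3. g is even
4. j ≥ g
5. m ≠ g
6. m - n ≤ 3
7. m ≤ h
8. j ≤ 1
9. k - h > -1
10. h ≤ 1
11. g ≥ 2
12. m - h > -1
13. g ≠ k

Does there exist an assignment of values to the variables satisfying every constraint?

Unsatisfiable

From constraints 1 and 4: j ≥ g and g ≥ 4, so j ≥ 4. From constraint 8: j ≤ 1. But 1 < 4, so no value of j works.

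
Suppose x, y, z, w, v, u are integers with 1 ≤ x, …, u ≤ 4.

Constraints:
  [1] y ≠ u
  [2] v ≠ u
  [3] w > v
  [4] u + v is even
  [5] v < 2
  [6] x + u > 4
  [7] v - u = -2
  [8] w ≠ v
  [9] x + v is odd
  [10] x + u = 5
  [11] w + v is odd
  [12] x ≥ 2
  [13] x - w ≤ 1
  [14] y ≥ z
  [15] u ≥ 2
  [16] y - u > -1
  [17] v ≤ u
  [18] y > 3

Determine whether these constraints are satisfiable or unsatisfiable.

The assignment x = 2, y = 4, z = 4, w = 4, v = 1, u = 3 works:
  constraint 6 holds since x + u = 5.
  constraint 7 holds since v - u = -2.
The rest check out directly.

Satisfiable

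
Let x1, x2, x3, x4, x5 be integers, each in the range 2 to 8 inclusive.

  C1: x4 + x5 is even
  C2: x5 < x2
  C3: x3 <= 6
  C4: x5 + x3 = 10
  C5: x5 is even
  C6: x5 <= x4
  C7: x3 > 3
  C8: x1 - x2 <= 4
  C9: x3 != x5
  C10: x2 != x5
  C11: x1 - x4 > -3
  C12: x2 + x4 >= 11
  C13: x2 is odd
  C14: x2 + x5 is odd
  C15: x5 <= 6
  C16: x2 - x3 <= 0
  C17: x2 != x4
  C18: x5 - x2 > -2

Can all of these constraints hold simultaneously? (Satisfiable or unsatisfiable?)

Satisfiable

Setting (x1, x2, x3, x4, x5) = (6, 5, 6, 6, 4) satisfies everything: constraint 4: x5 + x3 = 10; constraint 8: x1 - x2 = 1; constraint 11: x1 - x4 = 0, and the others follow.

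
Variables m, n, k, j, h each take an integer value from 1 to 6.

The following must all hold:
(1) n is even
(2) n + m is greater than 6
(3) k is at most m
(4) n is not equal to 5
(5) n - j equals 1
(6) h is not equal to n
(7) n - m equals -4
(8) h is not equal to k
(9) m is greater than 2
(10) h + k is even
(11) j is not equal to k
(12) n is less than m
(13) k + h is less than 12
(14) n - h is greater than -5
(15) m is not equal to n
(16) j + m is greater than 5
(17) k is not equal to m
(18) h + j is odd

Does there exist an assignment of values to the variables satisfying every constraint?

Satisfiable

Setting (m, n, k, j, h) = (6, 2, 4, 1, 6) satisfies everything: constraint 2: n + m = 8; constraint 5: n - j = 1; constraint 7: n - m = -4, and the others follow.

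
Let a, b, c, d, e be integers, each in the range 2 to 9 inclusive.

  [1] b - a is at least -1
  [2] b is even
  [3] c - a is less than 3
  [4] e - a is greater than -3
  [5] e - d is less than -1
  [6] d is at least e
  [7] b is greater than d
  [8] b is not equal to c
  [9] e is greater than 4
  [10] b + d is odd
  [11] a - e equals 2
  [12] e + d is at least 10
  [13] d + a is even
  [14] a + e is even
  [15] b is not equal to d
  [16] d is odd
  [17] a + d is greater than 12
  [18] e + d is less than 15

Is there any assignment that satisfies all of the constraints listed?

Satisfiable

Take a = 7, b = 8, c = 7, d = 7, e = 5. Then constraint 1: b - a = 1; constraint 3: c - a = 0, and every other listed constraint is also met.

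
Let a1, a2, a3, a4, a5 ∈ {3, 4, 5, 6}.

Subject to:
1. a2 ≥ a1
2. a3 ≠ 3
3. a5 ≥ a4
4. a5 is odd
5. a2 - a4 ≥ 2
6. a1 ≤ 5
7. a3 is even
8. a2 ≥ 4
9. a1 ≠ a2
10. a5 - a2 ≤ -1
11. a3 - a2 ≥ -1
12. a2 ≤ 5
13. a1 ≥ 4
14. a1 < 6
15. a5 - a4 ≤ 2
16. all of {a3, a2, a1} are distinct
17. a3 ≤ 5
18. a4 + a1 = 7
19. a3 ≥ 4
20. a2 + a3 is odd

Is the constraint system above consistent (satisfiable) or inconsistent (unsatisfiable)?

Constraints 6, 8, 12, 13, 17, and 19 confine each of a3, a2, a1 to the 2 values {4, 5}.
Constraint 16 requires all 3 of them to be distinct, but only 2 values are available — impossible by the pigeonhole principle.

Unsatisfiable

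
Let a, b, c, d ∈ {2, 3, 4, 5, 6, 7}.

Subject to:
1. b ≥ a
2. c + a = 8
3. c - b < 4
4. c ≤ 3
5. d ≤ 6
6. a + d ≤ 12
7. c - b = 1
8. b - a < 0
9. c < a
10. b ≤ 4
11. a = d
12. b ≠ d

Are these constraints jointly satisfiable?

From constraint 4: c ≤ 3. From constraints 1 and 10: a ≤ b ≤ 4. Hence c + a ≤ 7. But constraint 2 requires c + a = 8, and 8 > 7. Contradiction.

Unsatisfiable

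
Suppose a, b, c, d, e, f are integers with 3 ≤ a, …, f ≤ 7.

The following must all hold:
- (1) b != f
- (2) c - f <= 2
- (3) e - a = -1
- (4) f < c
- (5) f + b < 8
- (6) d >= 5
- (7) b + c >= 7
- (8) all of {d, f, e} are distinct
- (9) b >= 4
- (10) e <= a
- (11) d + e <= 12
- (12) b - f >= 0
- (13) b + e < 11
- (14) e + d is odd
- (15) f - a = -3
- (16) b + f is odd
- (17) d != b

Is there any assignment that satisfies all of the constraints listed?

Try a = 6, b = 4, c = 5, d = 6, e = 5, f = 3.
Check constraint 2: c - f = 2; constraint 3: e - a = -1. The remaining constraints are straightforward to verify.

Satisfiable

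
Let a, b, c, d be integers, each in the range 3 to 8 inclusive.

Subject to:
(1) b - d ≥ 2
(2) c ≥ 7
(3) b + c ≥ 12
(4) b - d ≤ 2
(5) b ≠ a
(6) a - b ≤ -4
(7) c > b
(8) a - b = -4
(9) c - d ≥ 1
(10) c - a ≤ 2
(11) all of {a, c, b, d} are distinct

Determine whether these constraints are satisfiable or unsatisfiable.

Unsatisfiable

Constraints 4, 6, 9, and 10 give a − c ≥ -2, c − d ≥ 1, d − b ≥ -2, b − a ≥ 4.
Adding all 4 inequalities: the left sides telescope to 0, and the right sides sum to (-2) + 1 + (-2) + 4 = 1. So 0 ≥ 1, which is false.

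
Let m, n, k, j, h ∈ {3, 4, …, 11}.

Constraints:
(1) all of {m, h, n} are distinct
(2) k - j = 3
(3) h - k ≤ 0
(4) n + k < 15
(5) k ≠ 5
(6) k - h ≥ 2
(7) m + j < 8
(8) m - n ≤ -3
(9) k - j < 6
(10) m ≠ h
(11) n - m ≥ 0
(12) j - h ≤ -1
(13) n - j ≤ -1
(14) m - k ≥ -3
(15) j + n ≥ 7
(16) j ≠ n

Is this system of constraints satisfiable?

Unsatisfiable

Constraints 6, 11, 12, 13, and 14 give h − j ≥ 1, j − n ≥ 1, n − m ≥ 0, m − k ≥ -3, k − h ≥ 2.
Adding all 5 inequalities: the left sides telescope to 0, and the right sides sum to 1 + 1 + 0 + (-3) + 2 = 1. So 0 ≥ 1, which is false.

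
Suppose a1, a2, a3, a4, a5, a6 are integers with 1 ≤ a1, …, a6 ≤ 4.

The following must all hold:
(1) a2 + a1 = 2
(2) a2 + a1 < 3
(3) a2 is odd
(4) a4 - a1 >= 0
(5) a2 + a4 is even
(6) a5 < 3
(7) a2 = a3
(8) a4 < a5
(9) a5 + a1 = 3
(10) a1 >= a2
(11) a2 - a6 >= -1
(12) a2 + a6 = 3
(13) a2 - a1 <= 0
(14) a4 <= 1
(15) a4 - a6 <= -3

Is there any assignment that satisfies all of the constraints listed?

Unsatisfiable

Constraints 4, 11, 13, and 15 give a4 − a1 ≥ 0, a1 − a2 ≥ 0, a2 − a6 ≥ -1, a6 − a4 ≥ 3.
Adding all 4 inequalities: the left sides telescope to 0, and the right sides sum to 0 + 0 + (-1) + 3 = 2. So 0 ≥ 2, which is false.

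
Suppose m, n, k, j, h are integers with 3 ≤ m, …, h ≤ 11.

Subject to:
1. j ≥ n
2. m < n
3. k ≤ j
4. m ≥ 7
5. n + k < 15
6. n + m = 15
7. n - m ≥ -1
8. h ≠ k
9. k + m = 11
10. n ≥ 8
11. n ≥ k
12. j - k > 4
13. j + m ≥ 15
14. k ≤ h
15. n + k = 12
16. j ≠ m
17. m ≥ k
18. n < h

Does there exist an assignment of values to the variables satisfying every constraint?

Satisfiable

Try m = 7, n = 8, k = 4, j = 9, h = 9.
Check constraint 5: n + k = 12; constraint 6: n + m = 15. The remaining constraints are straightforward to verify.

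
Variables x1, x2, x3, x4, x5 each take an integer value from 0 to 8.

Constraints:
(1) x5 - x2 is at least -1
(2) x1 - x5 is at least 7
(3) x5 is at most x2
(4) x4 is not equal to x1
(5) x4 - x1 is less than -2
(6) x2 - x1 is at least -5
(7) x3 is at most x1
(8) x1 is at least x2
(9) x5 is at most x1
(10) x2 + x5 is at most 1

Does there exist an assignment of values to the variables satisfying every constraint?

Unsatisfiable

Constraints 1, 2, and 6 give x2 − x1 ≥ -5, x1 − x5 ≥ 7, x5 − x2 ≥ -1.
Adding all 3 inequalities: the left sides telescope to 0, and the right sides sum to (-5) + 7 + (-1) = 1. So 0 ≥ 1, which is false.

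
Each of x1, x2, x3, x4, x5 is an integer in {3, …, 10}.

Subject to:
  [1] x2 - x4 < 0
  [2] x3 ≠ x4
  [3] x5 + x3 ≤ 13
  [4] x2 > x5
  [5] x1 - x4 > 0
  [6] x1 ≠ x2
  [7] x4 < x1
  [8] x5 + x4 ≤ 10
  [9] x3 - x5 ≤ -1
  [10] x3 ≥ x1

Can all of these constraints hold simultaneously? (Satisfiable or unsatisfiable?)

Unsatisfiable

Constraints 1, 4, 7, 9, and 10 give x1 ≤ x3, x3 < x5, x5 < x2, x2 < x4, x4 < x1. Chaining: x1 ≤ x3 < x5 < x2 < x4 < x1, which forces x1 < x1 — impossible.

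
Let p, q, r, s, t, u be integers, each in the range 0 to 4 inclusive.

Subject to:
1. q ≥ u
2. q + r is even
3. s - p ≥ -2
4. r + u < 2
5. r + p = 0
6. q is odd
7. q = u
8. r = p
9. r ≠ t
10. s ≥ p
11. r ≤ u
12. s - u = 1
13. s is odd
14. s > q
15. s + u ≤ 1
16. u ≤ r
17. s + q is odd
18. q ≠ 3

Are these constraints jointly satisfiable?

Unsatisfiable

Constraint 13 makes s odd and constraint 6 makes q odd, so s + q must be even. Constraint 17 says s + q is odd — contradiction.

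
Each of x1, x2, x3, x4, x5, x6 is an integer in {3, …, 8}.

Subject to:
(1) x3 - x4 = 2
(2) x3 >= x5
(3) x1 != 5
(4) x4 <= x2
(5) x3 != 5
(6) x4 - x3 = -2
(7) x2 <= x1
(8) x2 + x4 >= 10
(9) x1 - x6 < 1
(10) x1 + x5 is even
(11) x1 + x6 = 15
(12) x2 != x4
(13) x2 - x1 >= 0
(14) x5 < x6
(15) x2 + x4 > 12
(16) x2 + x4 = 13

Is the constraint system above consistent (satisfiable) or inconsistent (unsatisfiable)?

Satisfiable

Take x1 = 7, x2 = 7, x3 = 8, x4 = 6, x5 = 3, x6 = 8. Then constraint 1: x3 - x4 = 2; constraint 6: x4 - x3 = -2, and every other listed constraint is also met.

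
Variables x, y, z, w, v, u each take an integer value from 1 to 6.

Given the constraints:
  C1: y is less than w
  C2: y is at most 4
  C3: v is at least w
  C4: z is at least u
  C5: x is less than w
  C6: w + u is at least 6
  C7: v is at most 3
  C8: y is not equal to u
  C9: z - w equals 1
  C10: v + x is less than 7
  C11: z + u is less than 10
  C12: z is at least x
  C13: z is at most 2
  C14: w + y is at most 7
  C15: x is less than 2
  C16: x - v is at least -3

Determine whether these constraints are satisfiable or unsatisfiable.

From constraints 3 and 7: w ≤ v ≤ 3. From constraints 4 and 13: u ≤ z ≤ 2. Hence w + u ≤ 5. But constraint 6 requires w + u ≥ 6, and 6 > 5. Contradiction.

Unsatisfiable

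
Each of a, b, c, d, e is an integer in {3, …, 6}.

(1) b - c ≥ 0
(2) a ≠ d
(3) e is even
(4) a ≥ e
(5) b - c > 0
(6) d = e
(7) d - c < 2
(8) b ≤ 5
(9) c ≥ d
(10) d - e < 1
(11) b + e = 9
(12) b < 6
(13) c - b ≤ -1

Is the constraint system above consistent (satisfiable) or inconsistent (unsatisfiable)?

Satisfiable

Take a = 5, b = 5, c = 4, d = 4, e = 4. Then constraint 1: b - c = 1; constraint 5: b - c = 1; constraint 7: d - c = 0, and every other listed constraint is also met.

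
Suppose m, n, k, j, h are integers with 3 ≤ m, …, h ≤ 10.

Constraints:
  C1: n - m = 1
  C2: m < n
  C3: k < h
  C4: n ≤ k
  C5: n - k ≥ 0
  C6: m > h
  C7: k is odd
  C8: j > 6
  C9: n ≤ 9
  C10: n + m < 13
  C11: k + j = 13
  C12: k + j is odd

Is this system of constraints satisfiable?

Unsatisfiable

Constraints 2, 3, 4, and 6 give n ≤ k, k < h, h < m, m < n. Chaining: n ≤ k < h < m < n, which forces n < n — impossible.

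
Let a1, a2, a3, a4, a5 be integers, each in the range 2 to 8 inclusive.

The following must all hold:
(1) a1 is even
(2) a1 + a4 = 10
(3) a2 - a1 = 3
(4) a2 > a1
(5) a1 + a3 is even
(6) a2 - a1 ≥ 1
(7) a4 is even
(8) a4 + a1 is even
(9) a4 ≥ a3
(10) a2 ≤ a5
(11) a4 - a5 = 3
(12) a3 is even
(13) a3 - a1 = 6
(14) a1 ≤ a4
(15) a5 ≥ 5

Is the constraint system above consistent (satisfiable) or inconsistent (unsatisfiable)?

Satisfiable

The assignment a1 = 2, a2 = 5, a3 = 8, a4 = 8, a5 = 5 works:
  constraint 2 holds since a1 + a4 = 10.
  constraint 3 holds since a2 - a1 = 3.
The rest check out directly.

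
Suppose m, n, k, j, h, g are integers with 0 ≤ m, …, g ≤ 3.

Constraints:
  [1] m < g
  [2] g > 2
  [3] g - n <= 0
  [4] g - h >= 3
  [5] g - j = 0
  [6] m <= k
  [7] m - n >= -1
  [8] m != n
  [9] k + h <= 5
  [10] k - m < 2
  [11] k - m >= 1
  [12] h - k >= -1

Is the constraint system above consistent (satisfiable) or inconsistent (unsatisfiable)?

Unsatisfiable

Constraints 3, 4, 7, 11, and 12 give h − k ≥ -1, k − m ≥ 1, m − n ≥ -1, n − g ≥ 0, g − h ≥ 3.
Adding all 5 inequalities: the left sides telescope to 0, and the right sides sum to (-1) + 1 + (-1) + 0 + 3 = 2. So 0 ≥ 2, which is false.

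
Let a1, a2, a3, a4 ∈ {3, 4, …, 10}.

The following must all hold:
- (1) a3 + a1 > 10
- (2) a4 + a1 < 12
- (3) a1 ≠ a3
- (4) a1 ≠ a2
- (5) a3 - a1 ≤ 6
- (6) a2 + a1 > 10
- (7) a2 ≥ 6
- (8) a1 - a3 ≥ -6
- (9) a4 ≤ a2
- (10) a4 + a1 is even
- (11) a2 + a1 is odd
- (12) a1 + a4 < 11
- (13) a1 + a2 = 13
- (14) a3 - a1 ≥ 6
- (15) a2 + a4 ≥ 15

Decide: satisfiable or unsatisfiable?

Setting (a1, a2, a3, a4) = (3, 10, 9, 7) satisfies everything: constraint 1: a3 + a1 = 12; constraint 2: a4 + a1 = 10; constraint 5: a3 - a1 = 6, and the others follow.

Satisfiable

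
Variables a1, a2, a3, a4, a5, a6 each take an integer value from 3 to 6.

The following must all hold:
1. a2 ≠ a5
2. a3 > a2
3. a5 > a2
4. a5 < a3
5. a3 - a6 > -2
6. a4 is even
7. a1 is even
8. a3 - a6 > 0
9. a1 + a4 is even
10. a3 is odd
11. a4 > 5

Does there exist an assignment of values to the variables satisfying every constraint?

The assignment a1 = 4, a2 = 3, a3 = 5, a4 = 6, a5 = 4, a6 = 4 works:
  constraint 5 holds since a3 - a6 = 1.
  constraint 8 holds since a3 - a6 = 1.
The rest check out directly.

Satisfiable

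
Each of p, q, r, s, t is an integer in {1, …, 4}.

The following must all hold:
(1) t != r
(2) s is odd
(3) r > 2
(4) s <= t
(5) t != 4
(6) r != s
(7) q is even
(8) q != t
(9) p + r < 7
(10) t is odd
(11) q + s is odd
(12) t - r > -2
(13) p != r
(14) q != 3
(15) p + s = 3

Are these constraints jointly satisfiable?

Satisfiable

One satisfying assignment is p = 2, q = 2, r = 4, s = 1, t = 3.
For the less obvious constraints — constraint 9: p + r = 6; constraint 12: t - r = -1 — and the others hold by inspection.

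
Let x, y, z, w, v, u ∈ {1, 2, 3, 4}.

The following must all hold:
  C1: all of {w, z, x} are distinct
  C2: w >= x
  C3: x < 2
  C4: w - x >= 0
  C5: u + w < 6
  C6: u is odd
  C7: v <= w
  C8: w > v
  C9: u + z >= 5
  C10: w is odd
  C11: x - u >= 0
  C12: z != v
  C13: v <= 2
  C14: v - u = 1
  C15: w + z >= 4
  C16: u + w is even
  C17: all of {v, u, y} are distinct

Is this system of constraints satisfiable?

Setting (x, y, z, w, v, u) = (1, 3, 4, 3, 2, 1) satisfies everything: constraint 4: w - x = 2; constraint 5: u + w = 4; constraint 9: u + z = 5, and the others follow.

Satisfiable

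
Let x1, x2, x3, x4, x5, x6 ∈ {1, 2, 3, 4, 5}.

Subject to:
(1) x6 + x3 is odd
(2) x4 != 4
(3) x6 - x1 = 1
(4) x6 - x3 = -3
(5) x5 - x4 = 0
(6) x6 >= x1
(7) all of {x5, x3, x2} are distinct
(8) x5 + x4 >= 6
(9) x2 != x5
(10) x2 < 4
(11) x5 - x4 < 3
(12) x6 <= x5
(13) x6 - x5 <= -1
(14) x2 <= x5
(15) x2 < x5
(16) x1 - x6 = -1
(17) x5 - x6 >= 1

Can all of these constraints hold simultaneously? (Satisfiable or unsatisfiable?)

Take x1 = 1, x2 = 1, x3 = 5, x4 = 3, x5 = 3, x6 = 2. Then constraint 3: x6 - x1 = 1; constraint 4: x6 - x3 = -3; constraint 5: x5 - x4 = 0, and every other listed constraint is also met.

Satisfiable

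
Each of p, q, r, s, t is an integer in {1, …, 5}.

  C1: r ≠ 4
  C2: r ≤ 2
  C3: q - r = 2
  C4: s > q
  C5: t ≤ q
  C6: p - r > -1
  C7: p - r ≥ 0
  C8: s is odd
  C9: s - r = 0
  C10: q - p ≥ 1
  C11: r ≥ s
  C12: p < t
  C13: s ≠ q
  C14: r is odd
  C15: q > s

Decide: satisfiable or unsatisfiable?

Unsatisfiable

Constraints 4, 5, 7, 11, and 12 give p < t, t ≤ q, q < s, s ≤ r, r ≤ p. Chaining: p < t ≤ q < s ≤ r ≤ p, which forces p < p — impossible.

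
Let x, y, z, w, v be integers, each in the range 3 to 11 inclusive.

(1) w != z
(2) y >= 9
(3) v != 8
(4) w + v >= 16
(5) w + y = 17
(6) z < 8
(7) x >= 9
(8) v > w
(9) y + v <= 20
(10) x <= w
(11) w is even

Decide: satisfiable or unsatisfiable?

From constraints 7 and 10: w ≥ x ≥ 9. From constraint 2: y ≥ 9. Hence w + y ≥ 18. But constraint 5 requires w + y = 17, and 17 < 18. Contradiction.

Unsatisfiable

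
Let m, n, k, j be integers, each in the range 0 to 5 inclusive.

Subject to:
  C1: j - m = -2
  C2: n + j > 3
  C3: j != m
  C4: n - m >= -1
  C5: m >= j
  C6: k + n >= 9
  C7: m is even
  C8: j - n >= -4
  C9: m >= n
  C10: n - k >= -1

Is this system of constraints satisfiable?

Take m = 4, n = 4, k = 5, j = 2. Then constraint 1: j - m = -2; constraint 2: n + j = 6, and every other listed constraint is also met.

Satisfiable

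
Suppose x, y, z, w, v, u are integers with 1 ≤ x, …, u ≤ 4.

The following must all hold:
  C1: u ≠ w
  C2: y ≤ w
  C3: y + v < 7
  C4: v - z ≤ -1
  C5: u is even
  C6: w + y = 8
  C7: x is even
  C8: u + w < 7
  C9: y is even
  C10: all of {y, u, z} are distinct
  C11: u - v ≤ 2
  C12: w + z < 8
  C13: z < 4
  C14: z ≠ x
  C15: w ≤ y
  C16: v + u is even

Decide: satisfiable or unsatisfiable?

Setting (x, y, z, w, v, u) = (4, 4, 3, 4, 2, 2) satisfies everything: constraint 3: y + v = 6; constraint 4: v - z = -1, and the others follow.

Satisfiable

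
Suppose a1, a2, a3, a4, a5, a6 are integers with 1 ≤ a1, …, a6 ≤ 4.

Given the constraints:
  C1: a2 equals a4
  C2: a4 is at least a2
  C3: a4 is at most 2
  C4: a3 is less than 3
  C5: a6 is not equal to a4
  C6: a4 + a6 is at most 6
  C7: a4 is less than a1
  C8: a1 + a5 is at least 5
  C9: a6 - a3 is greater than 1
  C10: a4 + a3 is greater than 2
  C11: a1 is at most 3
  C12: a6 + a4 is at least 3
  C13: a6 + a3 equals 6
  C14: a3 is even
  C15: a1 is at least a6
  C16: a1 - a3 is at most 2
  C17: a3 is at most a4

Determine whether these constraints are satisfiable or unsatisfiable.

From constraints 11 and 15: a6 ≤ a1 ≤ 3. From constraints 3 and 17: a3 ≤ a4 ≤ 2. Hence a6 + a3 ≤ 5. But constraint 13 requires a6 + a3 = 6, and 6 > 5. Contradiction.

Unsatisfiable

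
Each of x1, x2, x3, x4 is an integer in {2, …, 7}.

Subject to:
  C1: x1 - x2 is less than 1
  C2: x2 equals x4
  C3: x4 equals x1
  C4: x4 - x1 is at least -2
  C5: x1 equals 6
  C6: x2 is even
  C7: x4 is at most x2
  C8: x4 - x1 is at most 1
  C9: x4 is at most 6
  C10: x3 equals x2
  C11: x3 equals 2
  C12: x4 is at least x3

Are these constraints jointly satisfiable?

Constraint 11 fixes x3 = 2 and constraint 5 fixes x1 = 6. Constraints 2, 3, and 10 give x3 = x2 = x4 = x1, so x3 = x1. But 2 ≠ 6 — contradiction.

Unsatisfiable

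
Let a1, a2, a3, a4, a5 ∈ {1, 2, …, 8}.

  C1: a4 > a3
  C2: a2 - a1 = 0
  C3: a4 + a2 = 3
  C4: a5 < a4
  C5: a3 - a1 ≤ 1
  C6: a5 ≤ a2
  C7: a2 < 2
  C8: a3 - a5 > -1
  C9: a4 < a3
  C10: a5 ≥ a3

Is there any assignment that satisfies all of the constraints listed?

Unsatisfiable

Constraints 4, 9, and 10 give a4 < a3, a3 ≤ a5, a5 < a4. Chaining: a4 < a3 ≤ a5 < a4, which forces a4 < a4 — impossible.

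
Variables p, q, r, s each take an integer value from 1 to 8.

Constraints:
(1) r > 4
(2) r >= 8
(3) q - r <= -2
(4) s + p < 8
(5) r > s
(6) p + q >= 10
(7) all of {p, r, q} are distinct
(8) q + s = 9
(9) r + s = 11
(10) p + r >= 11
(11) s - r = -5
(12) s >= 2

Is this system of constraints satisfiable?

Satisfiable

The assignment p = 4, q = 6, r = 8, s = 3 works:
  constraint 3 holds since q - r = -2.
  constraint 4 holds since s + p = 7.
The rest check out directly.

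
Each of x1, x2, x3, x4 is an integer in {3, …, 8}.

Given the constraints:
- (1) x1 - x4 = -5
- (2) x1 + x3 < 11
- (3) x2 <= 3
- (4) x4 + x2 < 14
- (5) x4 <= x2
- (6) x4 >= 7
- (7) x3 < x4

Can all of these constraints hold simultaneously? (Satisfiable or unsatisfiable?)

Unsatisfiable

From constraint 6: x4 ≥ 7. From constraints 3 and 5: x4 ≤ x2 and x2 ≤ 3, so x4 ≤ 3. But 3 < 7, so no value of x4 works.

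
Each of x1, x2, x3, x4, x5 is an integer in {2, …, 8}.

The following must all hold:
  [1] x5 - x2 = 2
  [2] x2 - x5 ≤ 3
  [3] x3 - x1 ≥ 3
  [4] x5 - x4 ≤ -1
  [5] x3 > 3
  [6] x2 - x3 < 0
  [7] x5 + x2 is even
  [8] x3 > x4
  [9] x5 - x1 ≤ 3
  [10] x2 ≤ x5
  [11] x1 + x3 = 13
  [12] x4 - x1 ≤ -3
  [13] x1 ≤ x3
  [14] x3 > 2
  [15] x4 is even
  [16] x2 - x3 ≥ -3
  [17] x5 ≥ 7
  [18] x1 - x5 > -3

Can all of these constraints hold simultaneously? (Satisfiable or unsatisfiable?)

Constraints 2, 3, 4, 12, and 16 give x5 − x2 ≥ -3, x2 − x3 ≥ -3, x3 − x1 ≥ 3, x1 − x4 ≥ 3, x4 − x5 ≥ 1.
Adding all 5 inequalities: the left sides telescope to 0, and the right sides sum to (-3) + (-3) + 3 + 3 + 1 = 1. So 0 ≥ 1, which is false.

Unsatisfiable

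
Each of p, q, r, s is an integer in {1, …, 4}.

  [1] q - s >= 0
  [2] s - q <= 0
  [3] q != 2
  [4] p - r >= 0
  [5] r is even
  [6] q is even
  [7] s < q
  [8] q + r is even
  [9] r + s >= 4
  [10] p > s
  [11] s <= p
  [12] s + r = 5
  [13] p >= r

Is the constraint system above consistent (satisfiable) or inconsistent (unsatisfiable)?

Take p = 4, q = 4, r = 4, s = 1. Then constraint 1: q - s = 3; constraint 2: s - q = -3; constraint 4: p - r = 0, and every other listed constraint is also met.

Satisfiable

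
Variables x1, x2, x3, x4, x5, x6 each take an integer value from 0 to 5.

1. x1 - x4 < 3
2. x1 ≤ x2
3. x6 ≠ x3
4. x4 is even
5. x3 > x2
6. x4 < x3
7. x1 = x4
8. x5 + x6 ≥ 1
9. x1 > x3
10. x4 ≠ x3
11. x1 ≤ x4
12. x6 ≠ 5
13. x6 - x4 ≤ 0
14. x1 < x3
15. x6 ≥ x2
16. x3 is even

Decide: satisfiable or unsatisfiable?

Unsatisfiable

Constraints 2, 6, 9, 13, and 15 give x6 ≤ x4, x4 < x3, x3 < x1, x1 ≤ x2, x2 ≤ x6. Chaining: x6 ≤ x4 < x3 < x1 ≤ x2 ≤ x6, which forces x6 < x6 — impossible.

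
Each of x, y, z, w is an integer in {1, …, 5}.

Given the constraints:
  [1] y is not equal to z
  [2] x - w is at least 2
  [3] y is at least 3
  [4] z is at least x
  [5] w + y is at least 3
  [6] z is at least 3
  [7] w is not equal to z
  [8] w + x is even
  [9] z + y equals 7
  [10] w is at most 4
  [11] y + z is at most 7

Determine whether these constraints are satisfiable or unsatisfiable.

Try x = 3, y = 4, z = 3, w = 1.
Check constraint 2: x - w = 2; constraint 5: w + y = 5. The remaining constraints are straightforward to verify.

Satisfiable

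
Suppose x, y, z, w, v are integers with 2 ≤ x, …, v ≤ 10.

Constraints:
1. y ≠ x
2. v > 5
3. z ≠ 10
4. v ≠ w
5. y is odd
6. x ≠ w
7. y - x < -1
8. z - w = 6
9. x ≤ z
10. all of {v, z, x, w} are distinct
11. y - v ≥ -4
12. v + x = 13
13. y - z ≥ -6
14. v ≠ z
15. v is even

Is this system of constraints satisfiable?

Satisfiable

Take x = 7, y = 5, z = 8, w = 2, v = 6. Then constraint 7: y - x = -2; constraint 8: z - w = 6; constraint 11: y - v = -1, and every other listed constraint is also met.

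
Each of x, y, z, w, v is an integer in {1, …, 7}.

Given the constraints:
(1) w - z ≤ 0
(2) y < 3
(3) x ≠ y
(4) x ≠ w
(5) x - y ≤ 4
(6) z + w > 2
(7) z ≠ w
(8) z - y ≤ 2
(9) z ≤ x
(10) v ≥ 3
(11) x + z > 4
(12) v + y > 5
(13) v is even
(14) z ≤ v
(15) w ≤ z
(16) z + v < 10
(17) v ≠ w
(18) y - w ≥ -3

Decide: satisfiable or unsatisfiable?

Satisfiable

Setting (x, y, z, w, v) = (4, 1, 2, 1, 6) satisfies everything: constraint 1: w - z = -1; constraint 5: x - y = 3; constraint 6: z + w = 3, and the others follow.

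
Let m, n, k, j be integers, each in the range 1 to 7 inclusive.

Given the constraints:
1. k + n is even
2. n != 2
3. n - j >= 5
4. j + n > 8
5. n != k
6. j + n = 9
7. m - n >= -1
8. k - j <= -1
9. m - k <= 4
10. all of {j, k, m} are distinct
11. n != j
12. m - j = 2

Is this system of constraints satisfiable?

Unsatisfiable

Constraints 3, 7, 8, and 9 give n − j ≥ 5, j − k ≥ 1, k − m ≥ -4, m − n ≥ -1.
Adding all 4 inequalities: the left sides telescope to 0, and the right sides sum to 5 + 1 + (-4) + (-1) = 1. So 0 ≥ 1, which is false.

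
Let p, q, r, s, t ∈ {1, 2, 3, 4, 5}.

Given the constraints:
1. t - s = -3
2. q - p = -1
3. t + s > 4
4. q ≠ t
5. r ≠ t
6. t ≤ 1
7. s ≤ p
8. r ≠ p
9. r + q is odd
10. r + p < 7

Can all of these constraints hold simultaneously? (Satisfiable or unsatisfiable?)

Satisfiable

Take p = 4, q = 3, r = 2, s = 4, t = 1. Then constraint 1: t - s = -3; constraint 2: q - p = -1, and every other listed constraint is also met.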